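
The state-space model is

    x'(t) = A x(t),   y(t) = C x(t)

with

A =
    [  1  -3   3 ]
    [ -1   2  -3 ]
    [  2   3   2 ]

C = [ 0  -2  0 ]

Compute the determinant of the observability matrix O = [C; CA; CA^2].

-96

CA = [[2, -4, 6]]
CA^2 = [[18, 4, 30]]
Observability matrix O = [C; CA; CA^2] = [[0, -2, 0], [2, -4, 6], [18, 4, 30]]
Expanding along the first row, det(O) = 0·((-4)·30 - 6·4) - (-2)·(2·30 - 6·18) + 0·(2·4 - (-4)·18) = 0·(-144) - (-2)·(-48) + 0·80 = -96
Since det(O) ≠ 0, rank(O) = 3 and the system is completely observable.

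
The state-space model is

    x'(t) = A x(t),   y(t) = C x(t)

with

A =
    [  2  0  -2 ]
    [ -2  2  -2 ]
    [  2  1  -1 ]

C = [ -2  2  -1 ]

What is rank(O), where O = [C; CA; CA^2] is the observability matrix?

CA = [[-10, 3, 1]]
CA^2 = [[-24, 7, 13]]
Observability matrix O = [C; CA; CA^2] = [[-2, 2, -1], [-10, 3, 1], [-24, 7, 13]]
det(O) = (-2)·(3·13 - 1·7) - 2·((-10)·13 - 1·(-24)) + (-1)·((-10)·7 - 3·(-24)) = (-2)·32 - 2·(-106) + (-1)·2 = 146 ≠ 0, so rank(O) = 3.
rank(O) = 3 = n, so the pair (A, C) is completely observable.

3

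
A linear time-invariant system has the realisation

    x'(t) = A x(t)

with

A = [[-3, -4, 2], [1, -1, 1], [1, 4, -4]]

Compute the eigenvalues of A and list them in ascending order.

det(sI - A) = s^3 - (tr A)s^2 + (M11 + M22 + M33)s - det A, where Mii is the 2×2 principal minor of A obtained by deleting row i and column i.
tr A = (-3) + (-1) + (-4) = -8; M11 = (-1)·(-4) - 1·4 = 4 - 4 = 0; M22 = (-3)·(-4) - 2·1 = 12 - 2 = 10; M33 = (-3)·(-1) - (-4)·1 = 3 - (-4) = 7; sum of minors = 17.
det A = (-3)·((-1)·(-4) - 1·4) - (-4)·(1·(-4) - 1·1) + 2·(1·4 - (-1)·1) = (-3)·0 - (-4)·(-5) + 2·5 = -10.
So p(s) = det(sI - A) = s^3 + 8s^2 + 17s + 10.
Rational-root test: any integer root divides 10. Testing small divisors, s = -1 works: p(-1) = -1 + 8 + (-17) + 10 = 0, so (s + 1) is a factor.
Dividing, p(s) = (s + 1)(s^2 + 7s + 10).
Factor s^2 + 7s + 10: two numbers with sum -7 and product 10 are -2 and -5, so s^2 + 7s + 10 = (s + 2)(s + 5).
Hence p(s) = (s + 1) (s + 2) (s + 5), with roots -5, -2, -1.
All eigenvalues have negative real part, so the system is asymptotically stable.

-5, -2, -1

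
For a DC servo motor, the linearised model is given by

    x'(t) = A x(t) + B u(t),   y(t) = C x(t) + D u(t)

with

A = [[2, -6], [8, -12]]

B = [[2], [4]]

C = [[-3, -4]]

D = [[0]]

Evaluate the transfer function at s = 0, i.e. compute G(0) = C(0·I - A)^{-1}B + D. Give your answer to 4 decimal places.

-1.3333

G(0) = C(-A)^{-1}B + D = -C A^{-1} B + D.
det A = 24, so A^{-1} = (1/24)·adj(A) = [[-1/2, 1/4], [-1/3, 1/12]]
A^{-1} B = [0, -1/3]^T
C A^{-1} B = 4/3
G(0) = D - C A^{-1} B = 0 - (4/3) = -4/3 ≈ -1.3333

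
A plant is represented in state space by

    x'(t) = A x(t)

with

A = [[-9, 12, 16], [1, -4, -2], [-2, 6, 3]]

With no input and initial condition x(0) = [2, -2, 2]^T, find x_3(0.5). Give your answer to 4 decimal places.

det(sI - A) = s^3 - (tr A)s^2 + (M11 + M22 + M33)s - det A, where Mii is the 2×2 principal minor of A obtained by deleting row i and column i.
tr A = (-9) + (-4) + 3 = -10; M11 = (-4)·3 - (-2)·6 = -12 - (-12) = 0; M22 = (-9)·3 - 16·(-2) = -27 - (-32) = 5; M33 = (-9)·(-4) - 12·1 = 36 - 12 = 24; sum of minors = 29.
det A = (-9)·((-4)·3 - (-2)·6) - 12·(1·3 - (-2)·(-2)) + 16·(1·6 - (-4)·(-2)) = (-9)·0 - 12·(-1) + 16·(-2) = -20.
So p(s) = det(sI - A) = s^3 + 10s^2 + 29s + 20.
Rational-root test: any integer root divides 20. Testing small divisors, s = -1 works: p(-1) = -1 + 10 + (-29) + 20 = 0, so (s + 1) is a factor.
Dividing, p(s) = (s + 1)(s^2 + 9s + 20).
Factor s^2 + 9s + 20: two numbers with sum -9 and product 20 are -4 and -5, so s^2 + 9s + 20 = (s + 4)(s + 5).
Hence p(s) = (s + 1) (s + 4) (s + 5), with roots -5, -4, -1.
The eigenvalues -5, -4, -1 are distinct and real, so A is diagonalisable and x(t) = e^{At} x(0) = V diag(e^{λ_i t}) V^{-1} x(0), where the columns of V are the eigenvectors.
λ = -5: A - (-5)I = [[-4, 12, 16], [1, 1, -2], [-2, 6, 8]]. v must be orthogonal to every row; (row 1) × (row 2) = [-40, 8, -16], so take v_1 = [5, -1, 2]^T.
λ = -4: A - (-4)I = [[-5, 12, 16], [1, 0, -2], [-2, 6, 7]]. v must be orthogonal to every row; (row 1) × (row 2) = [-24, 6, -12], so take v_2 = [-4, 1, -2]^T.
λ = -1: A - (-1)I = [[-8, 12, 16], [1, -3, -2], [-2, 6, 4]]. v must be orthogonal to every row; (row 1) × (row 2) = [24, 0, 12], so take v_3 = [2, 0, 1]^T.
V = [v_1 v_2 v_3] = [[5, -4, 2], [-1, 1, 0], [2, -2, 1]] has det V = 1, so V^{-1} = adj(V)/det V = [[1, 0, -2], [1, 1, -2], [0, 2, 1]].
Modal coordinates z(0) = V^{-1} x(0): 1·2 + 0·(-2) + (-2)·2 = -2; 1·2 + 1·(-2) + (-2)·2 = -4; 0·2 + 2·(-2) + 1·2 = -2; so z(0) = [-2, -4, -2]^T.
x_3(t) = Σ_i (v_i)_3 · z_i(0) · e^{λ_i t} (row 3 of V times the modal terms).
x_3(0.5) = 2·(-2)·e^{-5·0.5} + (-2)·(-4)·e^{-4·0.5} + 1·(-2)·e^{-1·0.5} = (-4)·0.082085 + 8·0.135335 + (-2)·0.606531 = -0.4587.

-0.4587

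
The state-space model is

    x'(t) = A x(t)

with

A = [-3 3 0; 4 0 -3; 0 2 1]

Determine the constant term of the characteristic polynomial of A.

Expand det(sI - A) for the 3×3 matrix.
p(s) = s^3 + 2s^2 - 9s + 30.
(Check: constant term = det(-A) = (-1)^3 det A = 30; coefficient of s^2 = -tr A = 2.)
The constant term is 30.

30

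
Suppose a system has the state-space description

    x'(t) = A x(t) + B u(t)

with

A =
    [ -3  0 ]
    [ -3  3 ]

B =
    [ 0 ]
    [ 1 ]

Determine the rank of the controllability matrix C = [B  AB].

AB = [[0], [3]]
Controllability matrix C = [B  AB] = [[0, 0], [1, 3]]
Every column of C is a scalar multiple of column 1 = [0, 1] (multipliers 1, 3), so the columns span a one-dimensional space.
C ≠ 0, hence rank(C) = 1.
rank(C) = 1 < n = 2, so the pair (A, B) is not completely controllable.

1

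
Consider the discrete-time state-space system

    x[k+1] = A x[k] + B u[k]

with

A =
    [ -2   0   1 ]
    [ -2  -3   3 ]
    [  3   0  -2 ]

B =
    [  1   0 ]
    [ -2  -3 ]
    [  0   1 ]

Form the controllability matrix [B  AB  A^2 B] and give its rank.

AB = [[-2, 1], [4, 12], [3, -2]]
A^2B = [[7, -4], [1, -44], [-12, 7]]
Controllability matrix C = [B  AB  A^2B] = [[1, 0, -2, 1, 7, -4], [-2, -3, 4, 12, 1, -44], [0, 1, 3, -2, -12, 7]]
Take the 3×3 submatrix of C formed by columns 1, 2, 3: [[1, 0, -2], [-2, -3, 4], [0, 1, 3]]. Its determinant is 1·((-3)·3 - 4·1) - 0·((-2)·3 - 4·0) + (-2)·((-2)·1 - (-3)·0) = 1·(-13) - 0·(-6) + (-2)·(-2) = -9 ≠ 0.
So rank(C) ≥ 3; since C has 3 rows, rank(C) = 3.
rank(C) = 3 = n, so the pair (A, B) is completely controllable.

3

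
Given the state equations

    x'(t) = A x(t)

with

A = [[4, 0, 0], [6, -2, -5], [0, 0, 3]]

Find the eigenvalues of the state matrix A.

det(sI - A) = s^3 - (tr A)s^2 + (M11 + M22 + M33)s - det A, where Mii is the 2×2 principal minor of A obtained by deleting row i and column i.
tr A = 4 + (-2) + 3 = 5; M11 = (-2)·3 - (-5)·0 = -6 - 0 = -6; M22 = 4·3 - 0·0 = 12 - 0 = 12; M33 = 4·(-2) - 0·6 = -8 - 0 = -8; sum of minors = -2.
det A = 4·((-2)·3 - (-5)·0) - 0·(6·3 - (-5)·0) + 0·(6·0 - (-2)·0) = 4·(-6) - 0·18 + 0·0 = -24.
So p(s) = det(sI - A) = s^3 - 5s^2 - 2s + 24.
Rational-root test: any integer root divides 24. Testing small divisors, s = -2 works: p(-2) = -8 + (-20) + 4 + 24 = 0, so (s + 2) is a factor.
Dividing, p(s) = (s + 2)(s^2 - 7s + 12).
Factor s^2 - 7s + 12: two numbers with sum 7 and product 12 are 4 and 3, so s^2 - 7s + 12 = (s - 4)(s - 3).
Hence p(s) = (s - 4) (s - 3) (s + 2), with roots -2, 3, 4.
At least one eigenvalue has non-negative real part, so the system is not asymptotically stable.

-2, 3, 4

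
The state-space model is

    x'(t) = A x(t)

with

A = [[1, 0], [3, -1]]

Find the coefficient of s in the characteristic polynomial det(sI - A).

0

For a 2×2 matrix, det(sI - A) = s^2 - (tr A)s + det A.
tr A = 0, det A = -1.
So p(s) = s^2 - 1.
The coefficient of s is 0.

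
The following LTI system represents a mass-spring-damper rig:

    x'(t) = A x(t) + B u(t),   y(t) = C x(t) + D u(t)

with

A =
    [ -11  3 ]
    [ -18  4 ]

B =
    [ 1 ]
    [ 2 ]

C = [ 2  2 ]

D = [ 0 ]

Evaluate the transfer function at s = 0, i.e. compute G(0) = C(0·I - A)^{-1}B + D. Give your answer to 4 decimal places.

1.2000

G(0) = C(-A)^{-1}B + D = -C A^{-1} B + D.
det A = 10, so A^{-1} = (1/10)·adj(A) = [[2/5, -3/10], [9/5, -11/10]]
A^{-1} B = [-1/5, -2/5]^T
C A^{-1} B = -6/5
G(0) = D - C A^{-1} B = 0 - (-6/5) = 6/5 ≈ 1.2000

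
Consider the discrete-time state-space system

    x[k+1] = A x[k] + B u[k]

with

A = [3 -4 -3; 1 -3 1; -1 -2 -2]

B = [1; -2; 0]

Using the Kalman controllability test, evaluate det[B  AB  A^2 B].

AB = [[11], [7], [3]]
A^2B = [[-4], [-7], [-31]]
Controllability matrix C = [B  AB  A^2B] = [[1, 11, -4], [-2, 7, -7], [0, 3, -31]]
Expanding along the first row, det(C) = 1·(7·(-31) - (-7)·3) - 11·((-2)·(-31) - (-7)·0) + (-4)·((-2)·3 - 7·0) = 1·(-196) - 11·62 + (-4)·(-6) = -854
Since det(C) ≠ 0, rank(C) = 3 and the system is completely controllable.

-854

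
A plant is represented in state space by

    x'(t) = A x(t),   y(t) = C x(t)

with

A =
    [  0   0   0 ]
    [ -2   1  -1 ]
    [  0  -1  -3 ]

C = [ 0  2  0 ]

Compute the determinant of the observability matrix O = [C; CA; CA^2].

48

CA = [[-4, 2, -2]]
CA^2 = [[-4, 4, 4]]
Observability matrix O = [C; CA; CA^2] = [[0, 2, 0], [-4, 2, -2], [-4, 4, 4]]
Expanding along the first row, det(O) = 0·(2·4 - (-2)·4) - 2·((-4)·4 - (-2)·(-4)) + 0·((-4)·4 - 2·(-4)) = 0·16 - 2·(-24) + 0·(-8) = 48
Since det(O) ≠ 0, rank(O) = 3 and the system is completely observable.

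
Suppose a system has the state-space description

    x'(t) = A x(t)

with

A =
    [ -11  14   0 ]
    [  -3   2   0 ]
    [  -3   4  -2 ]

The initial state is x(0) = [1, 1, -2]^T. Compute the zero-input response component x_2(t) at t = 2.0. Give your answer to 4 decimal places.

0.0012

det(sI - A) = s^3 - (tr A)s^2 + (M11 + M22 + M33)s - det A, where Mii is the 2×2 principal minor of A obtained by deleting row i and column i.
tr A = (-11) + 2 + (-2) = -11; M11 = 2·(-2) - 0·4 = -4 - 0 = -4; M22 = (-11)·(-2) - 0·(-3) = 22 - 0 = 22; M33 = (-11)·2 - 14·(-3) = -22 - (-42) = 20; sum of minors = 38.
det A = (-11)·(2·(-2) - 0·4) - 14·((-3)·(-2) - 0·(-3)) + 0·((-3)·4 - 2·(-3)) = (-11)·(-4) - 14·6 + 0·(-6) = -40.
So p(s) = det(sI - A) = s^3 + 11s^2 + 38s + 40.
Rational-root test: any integer root divides 40. Testing small divisors, s = -2 works: p(-2) = -8 + 44 + (-76) + 40 = 0, so (s + 2) is a factor.
Dividing, p(s) = (s + 2)(s^2 + 9s + 20).
Factor s^2 + 9s + 20: two numbers with sum -9 and product 20 are -4 and -5, so s^2 + 9s + 20 = (s + 4)(s + 5).
Hence p(s) = (s + 2) (s + 4) (s + 5), with roots -5, -4, -2.
The eigenvalues -5, -4, -2 are distinct and real, so A is diagonalisable and x(t) = e^{At} x(0) = V diag(e^{λ_i t}) V^{-1} x(0), where the columns of V are the eigenvectors.
λ = -5: A - (-5)I = [[-6, 14, 0], [-3, 7, 0], [-3, 4, 3]]. v must be orthogonal to every row; (row 1) × (row 3) = [42, 18, 18], so take v_1 = [7, 3, 3]^T.
λ = -4: A - (-4)I = [[-7, 14, 0], [-3, 6, 0], [-3, 4, 2]]. v must be orthogonal to every row; (row 1) × (row 3) = [28, 14, 14], so take v_2 = [2, 1, 1]^T.
λ = -2: A - (-2)I = [[-9, 14, 0], [-3, 4, 0], [-3, 4, 0]]. v must be orthogonal to every row; (row 1) × (row 2) = [0, 0, 6], so take v_3 = [0, 0, 1]^T.
V = [v_1 v_2 v_3] = [[7, 2, 0], [3, 1, 0], [3, 1, 1]] has det V = 1, so V^{-1} = adj(V)/det V = [[1, -2, 0], [-3, 7, 0], [0, -1, 1]].
Modal coordinates z(0) = V^{-1} x(0): 1·1 + (-2)·1 + 0·(-2) = -1; (-3)·1 + 7·1 + 0·(-2) = 4; 0·1 + (-1)·1 + 1·(-2) = -3; so z(0) = [-1, 4, -3]^T.
x_2(t) = Σ_i (v_i)_2 · z_i(0) · e^{λ_i t} (row 2 of V times the modal terms).
x_2(2.0) = 3·(-1)·e^{-5·2.0} + 1·4·e^{-4·2.0} + 0·(-3)·e^{-2·2.0} = (-3)·0.000045 + 4·0.000335 + 0·0.018316 = 0.0012.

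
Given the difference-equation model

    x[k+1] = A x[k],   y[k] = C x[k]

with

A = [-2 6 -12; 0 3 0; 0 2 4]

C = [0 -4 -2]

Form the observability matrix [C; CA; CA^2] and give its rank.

1

CA = [[0, -16, -8]]
CA^2 = [[0, -64, -32]]
Observability matrix O = [C; CA; CA^2] = [[0, -4, -2], [0, -16, -8], [0, -64, -32]]
Every row of O is a scalar multiple of row 1 = [0, -4, -2] (multipliers 1, 4, 16), so the rows span a one-dimensional space.
O ≠ 0, hence rank(O) = 1.
rank(O) = 1 < n = 3, so the pair (A, C) is not completely observable.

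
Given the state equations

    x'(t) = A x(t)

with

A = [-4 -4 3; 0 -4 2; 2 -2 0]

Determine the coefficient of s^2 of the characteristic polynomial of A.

Expand det(sI - A) for the 3×3 matrix.
p(s) = s^3 + 8s^2 + 14s + 8.
(Check: constant term = det(-A) = (-1)^3 det A = 8; coefficient of s^2 = -tr A = 8.)
The coefficient of s^2 is 8.

8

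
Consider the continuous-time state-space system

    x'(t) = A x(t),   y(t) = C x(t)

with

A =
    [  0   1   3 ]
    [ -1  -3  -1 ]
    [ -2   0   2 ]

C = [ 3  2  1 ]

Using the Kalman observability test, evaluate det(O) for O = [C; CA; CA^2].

CA = [[-4, -3, 9]]
CA^2 = [[-15, 5, 9]]
Observability matrix O = [C; CA; CA^2] = [[3, 2, 1], [-4, -3, 9], [-15, 5, 9]]
Expanding along the first row, det(O) = 3·((-3)·9 - 9·5) - 2·((-4)·9 - 9·(-15)) + 1·((-4)·5 - (-3)·(-15)) = 3·(-72) - 2·99 + 1·(-65) = -479
Since det(O) ≠ 0, rank(O) = 3 and the system is completely observable.

-479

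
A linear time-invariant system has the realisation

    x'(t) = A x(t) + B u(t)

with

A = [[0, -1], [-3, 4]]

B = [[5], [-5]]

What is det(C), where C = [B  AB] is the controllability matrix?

AB = [[5], [-35]]
Controllability matrix C = [B  AB] = [[5, 5], [-5, -35]]
det(C) = 5·(-35) - 5·(-5) = -175 - (-25) = -150
Since det(C) ≠ 0, rank(C) = 2 and the system is completely controllable.

-150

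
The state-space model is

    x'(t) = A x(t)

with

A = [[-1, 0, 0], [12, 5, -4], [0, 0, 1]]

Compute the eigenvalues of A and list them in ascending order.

-1, 1, 5

det(sI - A) = s^3 - (tr A)s^2 + (M11 + M22 + M33)s - det A, where Mii is the 2×2 principal minor of A obtained by deleting row i and column i.
tr A = (-1) + 5 + 1 = 5; M11 = 5·1 - (-4)·0 = 5 - 0 = 5; M22 = (-1)·1 - 0·0 = -1 - 0 = -1; M33 = (-1)·5 - 0·12 = -5 - 0 = -5; sum of minors = -1.
det A = (-1)·(5·1 - (-4)·0) - 0·(12·1 - (-4)·0) + 0·(12·0 - 5·0) = (-1)·5 - 0·12 + 0·0 = -5.
So p(s) = det(sI - A) = s^3 - 5s^2 - s + 5.
Rational-root test: any integer root divides 5. Testing small divisors, s = -1 works: p(-1) = -1 + (-5) + 1 + 5 = 0, so (s + 1) is a factor.
Dividing, p(s) = (s + 1)(s^2 - 6s + 5).
Factor s^2 - 6s + 5: two numbers with sum 6 and product 5 are 5 and 1, so s^2 - 6s + 5 = (s - 5)(s - 1).
Hence p(s) = (s - 5) (s - 1) (s + 1), with roots -1, 1, 5.
At least one eigenvalue has non-negative real part, so the system is not asymptotically stable.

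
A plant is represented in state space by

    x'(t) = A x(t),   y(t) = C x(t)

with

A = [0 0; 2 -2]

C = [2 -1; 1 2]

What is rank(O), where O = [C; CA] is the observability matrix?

2

CA = [[-2, 2], [4, -4]]
Observability matrix O = [C; CA] = [[2, -1], [1, 2], [-2, 2], [4, -4]]
Take the 2×2 submatrix of O formed by rows 1, 2: [[2, -1], [1, 2]]. Its determinant is 2·2 - (-1)·1 = 4 - (-1) = 5 ≠ 0.
So rank(O) ≥ 2; since O has 2 columns, rank(O) = 2.
rank(O) = 2 = n, so the pair (A, C) is completely observable.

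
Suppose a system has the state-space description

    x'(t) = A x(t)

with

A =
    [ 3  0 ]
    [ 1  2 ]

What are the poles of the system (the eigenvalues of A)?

2, 3

det(sI - A) = s^2 - (tr A)s + det A, with tr A = 3 + 2 = 5 and det A = 3·2 - 0·1 = 6 - 0 = 6.
So p(s) = det(sI - A) = s^2 - 5s + 6.
Factor s^2 - 5s + 6: two numbers with sum 5 and product 6 are 3 and 2, so s^2 - 5s + 6 = (s - 3)(s - 2).
Hence p(s) = (s - 3) (s - 2), with roots 2, 3.
At least one eigenvalue has non-negative real part, so the system is not asymptotically stable.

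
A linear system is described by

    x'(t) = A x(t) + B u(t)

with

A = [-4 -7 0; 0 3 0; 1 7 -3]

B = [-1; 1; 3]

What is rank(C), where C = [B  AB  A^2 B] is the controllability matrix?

2

AB = [[-3], [3], [-3]]
A^2B = [[-9], [9], [27]]
Controllability matrix C = [B  AB  A^2B] = [[-1, -3, -9], [1, 3, 9], [3, -3, 27]]
The rows r1, r2, r3 of C are linearly dependent: r1 + r2 = 0 (check each entry), so rank(C) ≤ 2.
The 2×2 minor from rows 1, 3, columns 1, 2 is (-1)·(-3) - (-3)·3 = 3 - (-9) = 12 ≠ 0, so rank(C) = 2.
rank(C) = 2 < n = 3, so the pair (A, B) is not completely controllable.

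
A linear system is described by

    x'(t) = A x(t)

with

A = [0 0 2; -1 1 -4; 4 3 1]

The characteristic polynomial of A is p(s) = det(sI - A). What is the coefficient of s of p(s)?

Expand det(sI - A) for the 3×3 matrix.
p(s) = s^3 - 2s^2 + 5s + 14.
(Check: constant term = det(-A) = (-1)^3 det A = 14; coefficient of s^2 = -tr A = -2.)
The coefficient of s is 5.

5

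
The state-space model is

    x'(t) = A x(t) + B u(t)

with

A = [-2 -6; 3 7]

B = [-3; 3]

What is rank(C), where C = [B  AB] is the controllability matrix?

1

AB = [[-12], [12]]
Controllability matrix C = [B  AB] = [[-3, -12], [3, 12]]
Every column of C is a scalar multiple of column 1 = [-3, 3] (multipliers 1, 4), so the columns span a one-dimensional space.
C ≠ 0, hence rank(C) = 1.
rank(C) = 1 < n = 2, so the pair (A, B) is not completely controllable.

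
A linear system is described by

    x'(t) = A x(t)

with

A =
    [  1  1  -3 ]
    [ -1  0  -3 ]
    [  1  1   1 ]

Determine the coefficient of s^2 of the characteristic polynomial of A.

-2

Expand det(sI - A) for the 3×3 matrix.
p(s) = s^3 - 2s^2 + 8s - 4.
(Check: constant term = det(-A) = (-1)^3 det A = -4; coefficient of s^2 = -tr A = -2.)
The coefficient of s^2 is -2.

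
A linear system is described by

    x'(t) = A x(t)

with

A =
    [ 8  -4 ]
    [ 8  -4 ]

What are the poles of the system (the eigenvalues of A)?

0, 4

det(sI - A) = s^2 - (tr A)s + det A, with tr A = 8 + (-4) = 4 and det A = 8·(-4) - (-4)·8 = -32 - (-32) = 0.
So p(s) = det(sI - A) = s^2 - 4s.
Factor s^2 - 4s: two numbers with sum 4 and product 0 are 4 and 0, so s^2 - 4s = s(s - 4).
Hence p(s) = s (s - 4), with roots 0, 4.
At least one eigenvalue has non-negative real part, so the system is not asymptotically stable.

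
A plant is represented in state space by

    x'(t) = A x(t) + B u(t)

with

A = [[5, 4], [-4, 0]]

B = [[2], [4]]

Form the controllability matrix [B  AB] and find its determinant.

-120

AB = [[26], [-8]]
Controllability matrix C = [B  AB] = [[2, 26], [4, -8]]
det(C) = 2·(-8) - 26·4 = -16 - 104 = -120
Since det(C) ≠ 0, rank(C) = 2 and the system is completely controllable.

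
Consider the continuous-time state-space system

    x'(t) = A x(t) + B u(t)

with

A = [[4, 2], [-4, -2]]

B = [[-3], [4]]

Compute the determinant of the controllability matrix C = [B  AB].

4

AB = [[-4], [4]]
Controllability matrix C = [B  AB] = [[-3, -4], [4, 4]]
det(C) = (-3)·4 - (-4)·4 = -12 - (-16) = 4
Since det(C) ≠ 0, rank(C) = 2 and the system is completely controllable.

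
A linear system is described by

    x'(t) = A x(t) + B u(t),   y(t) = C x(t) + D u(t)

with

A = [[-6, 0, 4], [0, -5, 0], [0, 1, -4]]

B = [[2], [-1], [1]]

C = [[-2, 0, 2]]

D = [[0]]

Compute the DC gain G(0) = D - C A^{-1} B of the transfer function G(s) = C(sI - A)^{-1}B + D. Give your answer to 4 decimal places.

G(0) = C(-A)^{-1}B + D = -C A^{-1} B + D.
det A = -120, so A^{-1} = (1/-120)·adj(A) = [[-1/6, -1/30, -1/6], [0, -1/5, 0], [0, -1/20, -1/4]]
A^{-1} B = [-7/15, 1/5, -1/5]^T
C A^{-1} B = 8/15
G(0) = D - C A^{-1} B = 0 - (8/15) = -8/15 ≈ -0.5333

-0.5333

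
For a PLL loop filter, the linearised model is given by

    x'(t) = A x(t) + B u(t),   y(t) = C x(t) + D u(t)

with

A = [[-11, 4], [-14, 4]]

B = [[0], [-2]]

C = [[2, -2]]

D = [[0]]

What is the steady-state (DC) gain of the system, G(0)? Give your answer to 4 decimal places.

2.3333

G(0) = C(-A)^{-1}B + D = -C A^{-1} B + D.
det A = 12, so A^{-1} = (1/12)·adj(A) = [[1/3, -1/3], [7/6, -11/12]]
A^{-1} B = [2/3, 11/6]^T
C A^{-1} B = -7/3
G(0) = D - C A^{-1} B = 0 - (-7/3) = 7/3 ≈ 2.3333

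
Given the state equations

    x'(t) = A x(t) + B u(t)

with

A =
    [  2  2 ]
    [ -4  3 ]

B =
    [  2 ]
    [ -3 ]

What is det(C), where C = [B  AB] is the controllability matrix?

-40

AB = [[-2], [-17]]
Controllability matrix C = [B  AB] = [[2, -2], [-3, -17]]
det(C) = 2·(-17) - (-2)·(-3) = -34 - 6 = -40
Since det(C) ≠ 0, rank(C) = 2 and the system is completely controllable.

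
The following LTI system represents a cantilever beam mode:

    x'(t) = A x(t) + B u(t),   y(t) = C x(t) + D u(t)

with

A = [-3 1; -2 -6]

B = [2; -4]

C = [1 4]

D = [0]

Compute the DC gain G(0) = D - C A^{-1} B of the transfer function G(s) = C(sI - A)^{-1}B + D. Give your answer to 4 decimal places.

-2.8000

G(0) = C(-A)^{-1}B + D = -C A^{-1} B + D.
det A = 20, so A^{-1} = (1/20)·adj(A) = [[-3/10, -1/20], [1/10, -3/20]]
A^{-1} B = [-2/5, 4/5]^T
C A^{-1} B = 14/5
G(0) = D - C A^{-1} B = 0 - (14/5) = -14/5 ≈ -2.8000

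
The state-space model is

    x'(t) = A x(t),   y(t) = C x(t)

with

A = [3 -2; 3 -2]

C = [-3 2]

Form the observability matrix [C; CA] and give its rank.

1

CA = [[-3, 2]]
Observability matrix O = [C; CA] = [[-3, 2], [-3, 2]]
Every row of O is a scalar multiple of row 1 = [-3, 2] (multipliers 1, 1), so the rows span a one-dimensional space.
O ≠ 0, hence rank(O) = 1.
rank(O) = 1 < n = 2, so the pair (A, C) is not completely observable.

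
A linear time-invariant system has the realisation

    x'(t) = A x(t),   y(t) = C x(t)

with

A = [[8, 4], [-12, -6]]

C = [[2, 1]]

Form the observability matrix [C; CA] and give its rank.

1

CA = [[4, 2]]
Observability matrix O = [C; CA] = [[2, 1], [4, 2]]
Every row of O is a scalar multiple of row 1 = [2, 1] (multipliers 1, 2), so the rows span a one-dimensional space.
O ≠ 0, hence rank(O) = 1.
rank(O) = 1 < n = 2, so the pair (A, C) is not completely observable.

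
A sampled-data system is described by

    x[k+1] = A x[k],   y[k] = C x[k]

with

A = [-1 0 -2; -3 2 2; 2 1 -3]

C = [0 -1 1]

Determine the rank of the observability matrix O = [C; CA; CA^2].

CA = [[5, -1, -5]]
CA^2 = [[-12, -7, 3]]
Observability matrix O = [C; CA; CA^2] = [[0, -1, 1], [5, -1, -5], [-12, -7, 3]]
det(O) = 0·((-1)·3 - (-5)·(-7)) - (-1)·(5·3 - (-5)·(-12)) + 1·(5·(-7) - (-1)·(-12)) = 0·(-38) - (-1)·(-45) + 1·(-47) = -92 ≠ 0, so rank(O) = 3.
rank(O) = 3 = n, so the pair (A, C) is completely observable.

3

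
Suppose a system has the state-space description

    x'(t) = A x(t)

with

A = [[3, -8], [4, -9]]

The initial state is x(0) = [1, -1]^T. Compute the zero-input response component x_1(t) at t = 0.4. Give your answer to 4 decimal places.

2.2753

det(sI - A) = s^2 - (tr A)s + det A, with tr A = 3 + (-9) = -6 and det A = 3·(-9) - (-8)·4 = -27 - (-32) = 5.
So p(s) = det(sI - A) = s^2 + 6s + 5.
Factor s^2 + 6s + 5: two numbers with sum -6 and product 5 are -1 and -5, so s^2 + 6s + 5 = (s + 1)(s + 5).
Hence p(s) = (s + 1) (s + 5), with roots -5, -1.
The eigenvalues -5, -1 are distinct and real, so A is diagonalisable and x(t) = e^{At} x(0) = V diag(e^{λ_i t}) V^{-1} x(0), where the columns of V are the eigenvectors.
λ = -5: A - (-5)I = [[8, -8], [4, -4]]. Row 1 gives 8·v1 + (-8)·v2 = 0, so take v_1 = [-1, -1]^T.
λ = -1: A - (-1)I = [[4, -8], [4, -8]]. Row 1 gives 4·v1 + (-8)·v2 = 0, so take v_2 = [2, 1]^T.
V = [v_1 v_2] = [[-1, 2], [-1, 1]] has det V = 1, so V^{-1} = adj(V)/det V = [[1, -2], [1, -1]].
Modal coordinates z(0) = V^{-1} x(0): 1·1 + (-2)·(-1) = 3; 1·1 + (-1)·(-1) = 2; so z(0) = [3, 2]^T.
x_1(t) = Σ_i (v_i)_1 · z_i(0) · e^{λ_i t} (row 1 of V times the modal terms).
x_1(0.4) = (-1)·3·e^{-5·0.4} + 2·2·e^{-1·0.4} = (-3)·0.135335 + 4·0.670320 = 2.2753.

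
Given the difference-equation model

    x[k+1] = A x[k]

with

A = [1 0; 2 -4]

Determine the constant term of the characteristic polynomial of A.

For a 2×2 matrix, det(zI - A) = z^2 - (tr A)z + det A.
tr A = -3, det A = -4.
So p(z) = z^2 + 3z - 4.
The constant term is -4.

-4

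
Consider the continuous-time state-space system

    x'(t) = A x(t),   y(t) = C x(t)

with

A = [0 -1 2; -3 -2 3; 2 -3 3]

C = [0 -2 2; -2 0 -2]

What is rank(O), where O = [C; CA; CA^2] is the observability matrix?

CA = [[10, -2, 0], [-4, 8, -10]]
CA^2 = [[6, -6, 14], [-44, 18, -14]]
Observability matrix O = [C; CA; CA^2] = [[0, -2, 2], [-2, 0, -2], [10, -2, 0], [-4, 8, -10], [6, -6, 14], [-44, 18, -14]]
Take the 3×3 submatrix of O formed by rows 1, 2, 3: [[0, -2, 2], [-2, 0, -2], [10, -2, 0]]. Its determinant is 0·(0·0 - (-2)·(-2)) - (-2)·((-2)·0 - (-2)·10) + 2·((-2)·(-2) - 0·10) = 0·(-4) - (-2)·20 + 2·4 = 48 ≠ 0.
So rank(O) ≥ 3; since O has 3 columns, rank(O) = 3.
rank(O) = 3 = n, so the pair (A, C) is completely observable.

3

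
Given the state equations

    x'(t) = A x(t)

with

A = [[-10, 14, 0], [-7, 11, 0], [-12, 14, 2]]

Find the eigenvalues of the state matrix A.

det(sI - A) = s^3 - (tr A)s^2 + (M11 + M22 + M33)s - det A, where Mii is the 2×2 principal minor of A obtained by deleting row i and column i.
tr A = (-10) + 11 + 2 = 3; M11 = 11·2 - 0·14 = 22 - 0 = 22; M22 = (-10)·2 - 0·(-12) = -20 - 0 = -20; M33 = (-10)·11 - 14·(-7) = -110 - (-98) = -12; sum of minors = -10.
det A = (-10)·(11·2 - 0·14) - 14·((-7)·2 - 0·(-12)) + 0·((-7)·14 - 11·(-12)) = (-10)·22 - 14·(-14) + 0·34 = -24.
So p(s) = det(sI - A) = s^3 - 3s^2 - 10s + 24.
Rational-root test: any integer root divides 24. Testing small divisors, s = 2 works: p(2) = 8 + (-12) + (-20) + 24 = 0, so (s - 2) is a factor.
Dividing, p(s) = (s - 2)(s^2 - s - 12).
Factor s^2 - s - 12: two numbers with sum 1 and product -12 are 4 and -3, so s^2 - s - 12 = (s - 4)(s + 3).
Hence p(s) = (s - 4) (s - 2) (s + 3), with roots -3, 2, 4.
At least one eigenvalue has non-negative real part, so the system is not asymptotically stable.

-3, 2, 4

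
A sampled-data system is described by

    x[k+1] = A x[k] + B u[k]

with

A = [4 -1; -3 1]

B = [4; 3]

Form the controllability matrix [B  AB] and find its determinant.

-75

AB = [[13], [-9]]
Controllability matrix C = [B  AB] = [[4, 13], [3, -9]]
det(C) = 4·(-9) - 13·3 = -36 - 39 = -75
Since det(C) ≠ 0, rank(C) = 2 and the system is completely controllable.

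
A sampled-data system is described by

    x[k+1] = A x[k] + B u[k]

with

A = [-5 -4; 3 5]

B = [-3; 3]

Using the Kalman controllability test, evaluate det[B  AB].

-27

AB = [[3], [6]]
Controllability matrix C = [B  AB] = [[-3, 3], [3, 6]]
det(C) = (-3)·6 - 3·3 = -18 - 9 = -27
Since det(C) ≠ 0, rank(C) = 2 and the system is completely controllable.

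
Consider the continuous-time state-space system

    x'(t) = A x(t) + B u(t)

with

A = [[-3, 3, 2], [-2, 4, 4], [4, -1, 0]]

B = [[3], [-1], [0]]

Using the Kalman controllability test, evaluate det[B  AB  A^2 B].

-224

AB = [[-12], [-10], [13]]
A^2B = [[32], [36], [-38]]
Controllability matrix C = [B  AB  A^2B] = [[3, -12, 32], [-1, -10, 36], [0, 13, -38]]
Expanding along the first row, det(C) = 3·((-10)·(-38) - 36·13) - (-12)·((-1)·(-38) - 36·0) + 32·((-1)·13 - (-10)·0) = 3·(-88) - (-12)·38 + 32·(-13) = -224
Since det(C) ≠ 0, rank(C) = 3 and the system is completely controllable.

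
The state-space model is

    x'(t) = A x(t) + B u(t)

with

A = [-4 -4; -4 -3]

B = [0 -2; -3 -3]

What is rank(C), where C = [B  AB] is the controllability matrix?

AB = [[12, 20], [9, 17]]
Controllability matrix C = [B  AB] = [[0, -2, 12, 20], [-3, -3, 9, 17]]
Take the 2×2 submatrix of C formed by columns 1, 2: [[0, -2], [-3, -3]]. Its determinant is 0·(-3) - (-2)·(-3) = 0 - 6 = -6 ≠ 0.
So rank(C) ≥ 2; since C has 2 rows, rank(C) = 2.
rank(C) = 2 = n, so the pair (A, B) is completely controllable.

2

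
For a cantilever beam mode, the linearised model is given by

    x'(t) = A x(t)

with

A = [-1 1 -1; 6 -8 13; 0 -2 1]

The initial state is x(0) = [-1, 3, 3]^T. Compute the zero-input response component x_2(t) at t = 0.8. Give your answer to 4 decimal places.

0.9127

det(sI - A) = s^3 - (tr A)s^2 + (M11 + M22 + M33)s - det A, where Mii is the 2×2 principal minor of A obtained by deleting row i and column i.
tr A = (-1) + (-8) + 1 = -8; M11 = (-8)·1 - 13·(-2) = -8 - (-26) = 18; M22 = (-1)·1 - (-1)·0 = -1 - 0 = -1; M33 = (-1)·(-8) - 1·6 = 8 - 6 = 2; sum of minors = 19.
det A = (-1)·((-8)·1 - 13·(-2)) - 1·(6·1 - 13·0) + (-1)·(6·(-2) - (-8)·0) = (-1)·18 - 1·6 + (-1)·(-12) = -12.
So p(s) = det(sI - A) = s^3 + 8s^2 + 19s + 12.
Rational-root test: any integer root divides 12. Testing small divisors, s = -1 works: p(-1) = -1 + 8 + (-19) + 12 = 0, so (s + 1) is a factor.
Dividing, p(s) = (s + 1)(s^2 + 7s + 12).
Factor s^2 + 7s + 12: two numbers with sum -7 and product 12 are -3 and -4, so s^2 + 7s + 12 = (s + 3)(s + 4).
Hence p(s) = (s + 1) (s + 3) (s + 4), with roots -4, -3, -1.
The eigenvalues -4, -3, -1 are distinct and real, so A is diagonalisable and x(t) = e^{At} x(0) = V diag(e^{λ_i t}) V^{-1} x(0), where the columns of V are the eigenvectors.
λ = -4: A - (-4)I = [[3, 1, -1], [6, -4, 13], [0, -2, 5]]. v must be orthogonal to every row; (row 1) × (row 2) = [9, -45, -18], so take v_1 = [-1, 5, 2]^T.
λ = -3: A - (-3)I = [[2, 1, -1], [6, -5, 13], [0, -2, 4]]. v must be orthogonal to every row; (row 1) × (row 2) = [8, -32, -16], so take v_2 = [-1, 4, 2]^T.
λ = -1: A - (-1)I = [[0, 1, -1], [6, -7, 13], [0, -2, 2]]. v must be orthogonal to every row; (row 1) × (row 2) = [6, -6, -6], so take v_3 = [-1, 1, 1]^T.
V = [v_1 v_2 v_3] = [[-1, -1, -1], [5, 4, 1], [2, 2, 1]] has det V = -1, so V^{-1} = adj(V)/det V = [[-2, 1, -3], [3, -1, 4], [-2, 0, -1]].
Modal coordinates z(0) = V^{-1} x(0): (-2)·(-1) + 1·3 + (-3)·3 = -4; 3·(-1) + (-1)·3 + 4·3 = 6; (-2)·(-1) + 0·3 + (-1)·3 = -1; so z(0) = [-4, 6, -1]^T.
x_2(t) = Σ_i (v_i)_2 · z_i(0) · e^{λ_i t} (row 2 of V times the modal terms).
x_2(0.8) = 5·(-4)·e^{-4·0.8} + 4·6·e^{-3·0.8} + 1·(-1)·e^{-1·0.8} = (-20)·0.040762 + 24·0.090718 + (-1)·0.449329 = 0.9127.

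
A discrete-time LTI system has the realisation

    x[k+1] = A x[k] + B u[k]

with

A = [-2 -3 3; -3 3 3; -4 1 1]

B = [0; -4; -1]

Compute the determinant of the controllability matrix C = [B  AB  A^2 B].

-1173

AB = [[9], [-15], [-5]]
A^2B = [[12], [-87], [-56]]
Controllability matrix C = [B  AB  A^2B] = [[0, 9, 12], [-4, -15, -87], [-1, -5, -56]]
Expanding along the first row, det(C) = 0·((-15)·(-56) - (-87)·(-5)) - 9·((-4)·(-56) - (-87)·(-1)) + 12·((-4)·(-5) - (-15)·(-1)) = 0·405 - 9·137 + 12·5 = -1173
Since det(C) ≠ 0, rank(C) = 3 and the system is completely controllable.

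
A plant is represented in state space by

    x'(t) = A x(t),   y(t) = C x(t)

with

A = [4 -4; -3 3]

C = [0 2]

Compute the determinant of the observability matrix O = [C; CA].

12

CA = [[-6, 6]]
Observability matrix O = [C; CA] = [[0, 2], [-6, 6]]
det(O) = 0·6 - 2·(-6) = 0 - (-12) = 12
Since det(O) ≠ 0, rank(O) = 2 and the system is completely observable.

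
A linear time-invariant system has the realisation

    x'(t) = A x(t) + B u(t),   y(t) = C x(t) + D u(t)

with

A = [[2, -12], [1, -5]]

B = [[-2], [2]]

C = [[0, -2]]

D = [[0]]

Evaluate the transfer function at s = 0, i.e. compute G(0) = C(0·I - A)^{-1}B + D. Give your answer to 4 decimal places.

6.0000

G(0) = C(-A)^{-1}B + D = -C A^{-1} B + D.
det A = 2, so A^{-1} = (1/2)·adj(A) = [[-5/2, 6], [-1/2, 1]]
A^{-1} B = [17, 3]^T
C A^{-1} B = -6
G(0) = D - C A^{-1} B = 0 - (-6) = 6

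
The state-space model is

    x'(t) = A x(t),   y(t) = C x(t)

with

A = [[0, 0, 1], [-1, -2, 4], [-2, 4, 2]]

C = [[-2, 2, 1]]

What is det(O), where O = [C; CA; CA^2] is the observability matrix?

CA = [[-4, 0, 8]]
CA^2 = [[-16, 32, 12]]
Observability matrix O = [C; CA; CA^2] = [[-2, 2, 1], [-4, 0, 8], [-16, 32, 12]]
Expanding along the first row, det(O) = (-2)·(0·12 - 8·32) - 2·((-4)·12 - 8·(-16)) + 1·((-4)·32 - 0·(-16)) = (-2)·(-256) - 2·80 + 1·(-128) = 224
Since det(O) ≠ 0, rank(O) = 3 and the system is completely observable.

224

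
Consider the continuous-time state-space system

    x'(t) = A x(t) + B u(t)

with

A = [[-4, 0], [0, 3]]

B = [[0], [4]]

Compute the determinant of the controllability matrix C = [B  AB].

0

AB = [[0], [12]]
Controllability matrix C = [B  AB] = [[0, 0], [4, 12]]
det(C) = 0·12 - 0·4 = 0 - 0 = 0
Since det(C) = 0, rank(C) < 2 and the system is not completely controllable.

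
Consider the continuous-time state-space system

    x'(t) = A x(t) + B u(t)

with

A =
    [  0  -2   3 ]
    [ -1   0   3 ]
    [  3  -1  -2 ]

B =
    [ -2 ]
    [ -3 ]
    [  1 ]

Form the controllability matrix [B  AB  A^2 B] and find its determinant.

AB = [[9], [5], [-5]]
A^2B = [[-25], [-24], [32]]
Controllability matrix C = [B  AB  A^2B] = [[-2, 9, -25], [-3, 5, -24], [1, -5, 32]]
Expanding along the first row, det(C) = (-2)·(5·32 - (-24)·(-5)) - 9·((-3)·32 - (-24)·1) + (-25)·((-3)·(-5) - 5·1) = (-2)·40 - 9·(-72) + (-25)·10 = 318
Since det(C) ≠ 0, rank(C) = 3 and the system is completely controllable.

318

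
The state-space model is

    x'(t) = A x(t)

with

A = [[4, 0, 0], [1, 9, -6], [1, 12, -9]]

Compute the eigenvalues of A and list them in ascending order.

-3, 3, 4

det(sI - A) = s^3 - (tr A)s^2 + (M11 + M22 + M33)s - det A, where Mii is the 2×2 principal minor of A obtained by deleting row i and column i.
tr A = 4 + 9 + (-9) = 4; M11 = 9·(-9) - (-6)·12 = -81 - (-72) = -9; M22 = 4·(-9) - 0·1 = -36 - 0 = -36; M33 = 4·9 - 0·1 = 36 - 0 = 36; sum of minors = -9.
det A = 4·(9·(-9) - (-6)·12) - 0·(1·(-9) - (-6)·1) + 0·(1·12 - 9·1) = 4·(-9) - 0·(-3) + 0·3 = -36.
So p(s) = det(sI - A) = s^3 - 4s^2 - 9s + 36.
Rational-root test: any integer root divides 36. Testing small divisors, s = -3 works: p(-3) = -27 + (-36) + 27 + 36 = 0, so (s + 3) is a factor.
Dividing, p(s) = (s + 3)(s^2 - 7s + 12).
Factor s^2 - 7s + 12: two numbers with sum 7 and product 12 are 4 and 3, so s^2 - 7s + 12 = (s - 4)(s - 3).
Hence p(s) = (s - 4) (s - 3) (s + 3), with roots -3, 3, 4.
At least one eigenvalue has non-negative real part, so the system is not asymptotically stable.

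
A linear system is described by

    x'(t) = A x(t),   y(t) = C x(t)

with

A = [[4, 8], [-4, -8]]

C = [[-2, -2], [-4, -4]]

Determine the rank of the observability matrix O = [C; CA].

1

CA = [[0, 0], [0, 0]]
Observability matrix O = [C; CA] = [[-2, -2], [-4, -4], [0, 0], [0, 0]]
Every row of O is a scalar multiple of row 1 = [-2, -2] (multipliers 1, 2, 0, 0), so the rows span a one-dimensional space.
O ≠ 0, hence rank(O) = 1.
rank(O) = 1 < n = 2, so the pair (A, C) is not completely observable.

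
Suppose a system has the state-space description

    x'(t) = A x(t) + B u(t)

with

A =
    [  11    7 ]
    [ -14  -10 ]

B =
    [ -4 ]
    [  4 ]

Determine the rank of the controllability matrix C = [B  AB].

1

AB = [[-16], [16]]
Controllability matrix C = [B  AB] = [[-4, -16], [4, 16]]
Every column of C is a scalar multiple of column 1 = [-4, 4] (multipliers 1, 4), so the columns span a one-dimensional space.
C ≠ 0, hence rank(C) = 1.
rank(C) = 1 < n = 2, so the pair (A, B) is not completely controllable.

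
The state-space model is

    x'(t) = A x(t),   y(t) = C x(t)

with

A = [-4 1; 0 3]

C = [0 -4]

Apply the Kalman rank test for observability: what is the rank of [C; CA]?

CA = [[0, -12]]
Observability matrix O = [C; CA] = [[0, -4], [0, -12]]
Every row of O is a scalar multiple of row 1 = [0, -4] (multipliers 1, 3), so the rows span a one-dimensional space.
O ≠ 0, hence rank(O) = 1.
rank(O) = 1 < n = 2, so the pair (A, C) is not completely observable.

1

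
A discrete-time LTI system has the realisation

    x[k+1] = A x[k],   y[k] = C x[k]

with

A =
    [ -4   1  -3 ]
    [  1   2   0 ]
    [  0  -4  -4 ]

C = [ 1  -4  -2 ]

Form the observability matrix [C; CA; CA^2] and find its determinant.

CA = [[-8, 1, 5]]
CA^2 = [[33, -26, 4]]
Observability matrix O = [C; CA; CA^2] = [[1, -4, -2], [-8, 1, 5], [33, -26, 4]]
Expanding along the first row, det(O) = 1·(1·4 - 5·(-26)) - (-4)·((-8)·4 - 5·33) + (-2)·((-8)·(-26) - 1·33) = 1·134 - (-4)·(-197) + (-2)·175 = -1004
Since det(O) ≠ 0, rank(O) = 3 and the system is completely observable.

-1004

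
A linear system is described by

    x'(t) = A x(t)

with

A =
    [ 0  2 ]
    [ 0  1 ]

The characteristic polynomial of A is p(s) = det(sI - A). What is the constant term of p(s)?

0

For a 2×2 matrix, det(sI - A) = s^2 - (tr A)s + det A.
tr A = 1, det A = 0.
So p(s) = s^2 - s.
The constant term is 0.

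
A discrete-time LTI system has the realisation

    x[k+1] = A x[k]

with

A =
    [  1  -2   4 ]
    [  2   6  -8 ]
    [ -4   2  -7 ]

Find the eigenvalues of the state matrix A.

det(zI - A) = z^3 - (tr A)z^2 + (M11 + M22 + M33)z - det A, where Mii is the 2×2 principal minor of A obtained by deleting row i and column i.
tr A = 1 + 6 + (-7) = 0; M11 = 6·(-7) - (-8)·2 = -42 - (-16) = -26; M22 = 1·(-7) - 4·(-4) = -7 - (-16) = 9; M33 = 1·6 - (-2)·2 = 6 - (-4) = 10; sum of minors = -7.
det A = 1·(6·(-7) - (-8)·2) - (-2)·(2·(-7) - (-8)·(-4)) + 4·(2·2 - 6·(-4)) = 1·(-26) - (-2)·(-46) + 4·28 = -6.
So p(z) = det(zI - A) = z^3 - 7z + 6.
Rational-root test: any integer root divides 6. Testing small divisors, z = 1 works: p(1) = 1 + 0 + (-7) + 6 = 0, so (z - 1) is a factor.
Dividing, p(z) = (z - 1)(z^2 + z - 6).
Factor z^2 + z - 6: two numbers with sum -1 and product -6 are 2 and -3, so z^2 + z - 6 = (z - 2)(z + 3).
Hence p(z) = (z - 2) (z - 1) (z + 3), with roots -3, 1, 2.

-3, 1, 2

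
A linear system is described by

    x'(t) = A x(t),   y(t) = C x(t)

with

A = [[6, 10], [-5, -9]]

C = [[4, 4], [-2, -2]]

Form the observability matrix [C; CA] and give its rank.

CA = [[4, 4], [-2, -2]]
Observability matrix O = [C; CA] = [[4, 4], [-2, -2], [4, 4], [-2, -2]]
Every row of O is a scalar multiple of row 1 = [4, 4] (multipliers 1, -1/2, 1, -1/2), so the rows span a one-dimensional space.
O ≠ 0, hence rank(O) = 1.
rank(O) = 1 < n = 2, so the pair (A, C) is not completely observable.

1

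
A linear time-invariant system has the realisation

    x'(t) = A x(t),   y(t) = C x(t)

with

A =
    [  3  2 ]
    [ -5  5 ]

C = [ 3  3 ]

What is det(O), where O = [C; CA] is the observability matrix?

CA = [[-6, 21]]
Observability matrix O = [C; CA] = [[3, 3], [-6, 21]]
det(O) = 3·21 - 3·(-6) = 63 - (-18) = 81
Since det(O) ≠ 0, rank(O) = 2 and the system is completely observable.

81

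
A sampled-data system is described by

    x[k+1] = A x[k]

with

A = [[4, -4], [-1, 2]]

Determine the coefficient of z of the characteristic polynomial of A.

For a 2×2 matrix, det(zI - A) = z^2 - (tr A)z + det A.
tr A = 6, det A = 4.
So p(z) = z^2 - 6z + 4.
The coefficient of z is -6.

-6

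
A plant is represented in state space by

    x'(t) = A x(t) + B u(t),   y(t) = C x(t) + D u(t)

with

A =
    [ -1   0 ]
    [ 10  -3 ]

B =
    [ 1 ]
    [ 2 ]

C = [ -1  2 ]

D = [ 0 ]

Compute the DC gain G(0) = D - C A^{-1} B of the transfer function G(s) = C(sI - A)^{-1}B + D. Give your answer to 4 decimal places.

G(0) = C(-A)^{-1}B + D = -C A^{-1} B + D.
det A = 3, so A^{-1} = (1/3)·adj(A) = [[-1, 0], [-10/3, -1/3]]
A^{-1} B = [-1, -4]^T
C A^{-1} B = -7
G(0) = D - C A^{-1} B = 0 - (-7) = 7

7.0000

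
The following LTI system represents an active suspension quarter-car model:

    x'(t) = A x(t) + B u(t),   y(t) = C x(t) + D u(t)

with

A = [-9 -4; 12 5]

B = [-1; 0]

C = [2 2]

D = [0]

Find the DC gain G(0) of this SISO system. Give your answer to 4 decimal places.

G(0) = C(-A)^{-1}B + D = -C A^{-1} B + D.
det A = 3, so A^{-1} = (1/3)·adj(A) = [[5/3, 4/3], [-4, -3]]
A^{-1} B = [-5/3, 4]^T
C A^{-1} B = 14/3
G(0) = D - C A^{-1} B = 0 - (14/3) = -14/3 ≈ -4.6667

-4.6667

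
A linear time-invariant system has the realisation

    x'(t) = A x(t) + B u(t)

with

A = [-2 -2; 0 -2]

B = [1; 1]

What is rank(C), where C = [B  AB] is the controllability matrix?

2

AB = [[-4], [-2]]
Controllability matrix C = [B  AB] = [[1, -4], [1, -2]]
det(C) = 1·(-2) - (-4)·1 = -2 - (-4) = 2 ≠ 0, so rank(C) = 2.
rank(C) = 2 = n, so the pair (A, B) is completely controllable.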